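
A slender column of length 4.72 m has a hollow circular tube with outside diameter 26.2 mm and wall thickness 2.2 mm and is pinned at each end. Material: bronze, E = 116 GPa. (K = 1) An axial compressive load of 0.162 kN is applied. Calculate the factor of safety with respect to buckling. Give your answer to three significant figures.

n ≈ 3.82

Inner diameter d_i = 26.2 − 2×2.2 = 21.80 mm
I = π(d_o⁴ − d_i⁴)/64 = π(26.2⁴ − 21.80⁴)/64 = 1.204×10^4 mm⁴
I = 1.204×10^4 mm⁴ = 1.204×10^-8 m⁴
Effective length L_e = K·L = 1 × 4.72 = 4.720 m
P_cr = π²EI / L_e² = π² × 116×10⁹ × 1.204×10^-8 / 4.720² = 618.9 N
Factor of safety n = P_cr / P = 0.61891 / 0.162 = 3.82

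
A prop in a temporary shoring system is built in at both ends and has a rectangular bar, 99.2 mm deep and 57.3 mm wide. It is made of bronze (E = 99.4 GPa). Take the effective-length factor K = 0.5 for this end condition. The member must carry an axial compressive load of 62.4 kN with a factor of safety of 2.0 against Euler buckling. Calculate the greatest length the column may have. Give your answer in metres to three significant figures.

L_max ≈ 6.99 m

Buckling occurs about the weak axis: I_min = h·b³/12 with b = 57.3 mm (the shorter side).
I_min = 99.2×57.3³/12 = 1.555×10^6 mm⁴
I = 1.555×10^-6 m⁴
Required critical load P_cr = n·P = 2.0 × 62.4 = 124.8 kN = 1.248×10^5 N
From P_cr = π²EI/(K·L)²:  L = (1/K)·√(π²EI/P_cr) = (1/0.5)·√(π²×9.94×10^10×1.555×10^-6/1.248×10^5)
L = 6.99 m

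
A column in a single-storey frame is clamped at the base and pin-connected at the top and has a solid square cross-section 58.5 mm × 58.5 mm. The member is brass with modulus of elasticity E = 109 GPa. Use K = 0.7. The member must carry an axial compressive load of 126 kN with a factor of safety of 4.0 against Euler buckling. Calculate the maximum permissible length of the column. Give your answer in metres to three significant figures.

L_max ≈ 2.06 m

I = a⁴/12 = 58.5⁴/12 = 9.760×10^5 mm⁴
I = 9.760×10^-7 m⁴
Required critical load P_cr = n·P = 4.0 × 126 = 504.0 kN = 5.040×10^5 N
From P_cr = π²EI/(K·L)²:  L = (1/K)·√(π²EI/P_cr) = (1/0.7)·√(π²×1.09×10^11×9.760×10^-7/5.040×10^5)
L = 2.06 m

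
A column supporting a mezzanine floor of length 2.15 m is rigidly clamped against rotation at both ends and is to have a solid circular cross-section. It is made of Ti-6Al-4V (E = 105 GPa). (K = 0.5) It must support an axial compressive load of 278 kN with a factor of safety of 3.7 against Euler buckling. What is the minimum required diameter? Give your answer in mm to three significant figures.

Required P_cr = n·P = 3.7 × 278 = 1029 kN
L_e = K·L = 0.5 × 2.15 = 1.075 m
Required I = P_cr·L_e²/(π²E) = 1.029×10^6 × 1.075² / (π² × 1.05×10^11) = 1.147×10^-6 m⁴
I_req = 1.147×10^6 mm⁴
Solid circle: I = πd⁴/64  ⇒  d = (64I/π)^(1/4) = (64×1.147×10^6/π)^(1/4) = 69.5 mm

d ≈ 69.5 mm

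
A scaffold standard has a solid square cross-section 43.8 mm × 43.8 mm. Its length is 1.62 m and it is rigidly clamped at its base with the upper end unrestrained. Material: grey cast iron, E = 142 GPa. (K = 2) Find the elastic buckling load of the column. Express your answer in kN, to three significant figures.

P_cr ≈ 40.9 kN

I = a⁴/12 = 43.8⁴/12 = 3.067×10^5 mm⁴
I = 3.067×10^5 mm⁴ = 3.067×10^-7 m⁴
Effective length L_e = K·L = 2 × 1.62 = 3.240 m
P_cr = π²EI / L_e² = π² × 142×10⁹ × 3.067×10^-7 / 3.240² = 4.095×10^4 N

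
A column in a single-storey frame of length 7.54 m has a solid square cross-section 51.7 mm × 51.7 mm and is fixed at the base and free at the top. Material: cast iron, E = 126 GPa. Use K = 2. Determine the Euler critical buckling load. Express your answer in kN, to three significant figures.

I = a⁴/12 = 51.7⁴/12 = 5.954×10^5 mm⁴
I = 5.954×10^5 mm⁴ = 5.954×10^-7 m⁴
Effective length L_e = K·L = 2 × 7.54 = 15.08 m
P_cr = π²EI / L_e² = π² × 126×10⁹ × 5.954×10^-7 / 15.08² = 3.256×10^3 N

P_cr ≈ 3.26 kN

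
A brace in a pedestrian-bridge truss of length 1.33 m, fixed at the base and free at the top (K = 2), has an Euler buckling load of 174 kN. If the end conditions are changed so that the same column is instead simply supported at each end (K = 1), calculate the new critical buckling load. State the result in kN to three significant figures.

P_cr ≈ 696 kN

P_cr ∝ 1/K², so P_cr,new = P_cr,old × (K_old/K_new)² = 174 × (2/1)²
= 174 × 4.000 = 696 kN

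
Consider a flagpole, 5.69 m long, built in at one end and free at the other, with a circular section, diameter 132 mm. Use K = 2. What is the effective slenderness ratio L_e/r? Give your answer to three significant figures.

λ ≈ 345

I = πd⁴/64 = π×132⁴/64 = 1.490×10^7 mm⁴
A = 1.368×10^4 mm²;  r_min = √(I/A) = √(1.490×10^7/1.368×10^4) = 33.00 mm
L_e = K·L = 2 × 5.69 m = 11.38 m = 11380 mm
λ = L_e / r_min = 11380 / 33.00 = 345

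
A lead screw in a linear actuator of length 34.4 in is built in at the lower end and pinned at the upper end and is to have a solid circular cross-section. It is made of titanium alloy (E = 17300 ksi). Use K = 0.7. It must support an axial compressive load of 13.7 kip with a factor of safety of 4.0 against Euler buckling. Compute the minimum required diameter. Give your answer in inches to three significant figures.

Required P_cr = n·P = 4.0 × 13.7 = 54.80 kip
L_e = K·L = 0.7 × 34.4 = 24.08 in
Required I = P_cr·L_e²/(π²E) = 5.480×10^4 × 24.08² / (π² × 1.73×10^7) = 0.1861 in⁴
Solid circle: I = πd⁴/64  ⇒  d = (64I/π)^(1/4) = (64×0.1861/π)^(1/4) = 1.40 in

d ≈ 1.40 in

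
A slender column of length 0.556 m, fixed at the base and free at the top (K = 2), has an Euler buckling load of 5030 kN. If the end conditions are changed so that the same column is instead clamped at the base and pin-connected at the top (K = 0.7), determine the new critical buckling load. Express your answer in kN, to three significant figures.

P_cr ≈ 41100 kN

P_cr ∝ 1/K², so P_cr,new = P_cr,old × (K_old/K_new)² = 5030 × (2/0.7)²
= 5030 × 8.163 = 41100 kN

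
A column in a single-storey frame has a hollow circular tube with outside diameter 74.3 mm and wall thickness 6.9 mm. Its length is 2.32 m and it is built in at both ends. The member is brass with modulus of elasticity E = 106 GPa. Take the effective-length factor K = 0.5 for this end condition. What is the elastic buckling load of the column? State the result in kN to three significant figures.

Inner diameter d_i = 74.3 − 2×6.9 = 60.50 mm
I = π(d_o⁴ − d_i⁴)/64 = π(74.3⁴ − 60.50⁴)/64 = 8.383×10^5 mm⁴
I = 8.383×10^5 mm⁴ = 8.383×10^-7 m⁴
Effective length L_e = K·L = 0.5 × 2.32 = 1.160 m
P_cr = π²EI / L_e² = π² × 106×10⁹ × 8.383×10^-7 / 1.160² = 6.518×10^5 N

P_cr ≈ 652 kN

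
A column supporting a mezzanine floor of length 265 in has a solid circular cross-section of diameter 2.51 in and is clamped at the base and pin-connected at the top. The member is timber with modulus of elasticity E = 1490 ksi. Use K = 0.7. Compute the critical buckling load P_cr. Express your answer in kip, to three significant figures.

I = πd⁴/64 = π×2.51⁴/64 = 1.948 in⁴
Effective length L_e = K·L = 0.7 × 265 = 185.5 in
P_cr = π²EI / L_e² = π² × 1490×10³ × 1.948 / 185.5² = 832.7 lb

P_cr ≈ 0.833 kip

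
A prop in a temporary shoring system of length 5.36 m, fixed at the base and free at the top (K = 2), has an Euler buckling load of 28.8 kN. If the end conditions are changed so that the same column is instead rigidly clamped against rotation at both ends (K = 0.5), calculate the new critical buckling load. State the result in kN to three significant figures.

P_cr ≈ 461 kN

P_cr ∝ 1/K², so P_cr,new = P_cr,old × (K_old/K_new)² = 28.8 × (2/0.5)²
= 28.8 × 16.00 = 461 kN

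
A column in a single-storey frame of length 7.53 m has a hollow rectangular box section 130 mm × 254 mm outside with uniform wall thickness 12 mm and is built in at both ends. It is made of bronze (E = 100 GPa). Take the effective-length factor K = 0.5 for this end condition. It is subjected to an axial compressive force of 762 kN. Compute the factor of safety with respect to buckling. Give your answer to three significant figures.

n ≈ 2.16

Inner dimensions: h_i = 254 − 2×12 = 230.0 mm, b_i = 130 − 2×12 = 106.0 mm
Weak-axis I_min = (h_o·b_o³ − h_i·b_i³)/12 with b_o = 130, b_i = 106.0 mm (shorter outer/inner sides).
I_min = (254×130³ − 230.0×106.0³)/12 = 2.368×10^7 mm⁴
I = 2.368×10^7 mm⁴ = 2.368×10^-5 m⁴
Effective length L_e = K·L = 0.5 × 7.53 = 3.765 m
P_cr = π²EI / L_e² = π² × 100×10⁹ × 2.368×10^-5 / 3.765² = 1.648×10^6 N
Factor of safety n = P_cr / P = 1648.4 / 762 = 2.16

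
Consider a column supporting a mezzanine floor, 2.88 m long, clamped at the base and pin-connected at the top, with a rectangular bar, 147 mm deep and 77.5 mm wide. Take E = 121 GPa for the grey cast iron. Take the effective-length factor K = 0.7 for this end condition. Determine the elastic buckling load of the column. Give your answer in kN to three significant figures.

Buckling occurs about the weak axis: I_min = h·b³/12 with b = 77.5 mm (the shorter side).
I_min = 147×77.5³/12 = 5.702×10^6 mm⁴
I = 5.702×10^6 mm⁴ = 5.702×10^-6 m⁴
Effective length L_e = K·L = 0.7 × 2.88 = 2.016 m
P_cr = π²EI / L_e² = π² × 121×10⁹ × 5.702×10^-6 / 2.016² = 1.676×10^6 N

P_cr ≈ 1680 kN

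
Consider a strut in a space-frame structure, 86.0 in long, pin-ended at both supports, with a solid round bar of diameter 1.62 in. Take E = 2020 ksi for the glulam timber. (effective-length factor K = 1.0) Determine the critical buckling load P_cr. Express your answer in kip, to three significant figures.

P_cr ≈ 0.911 kip

I = πd⁴/64 = π×1.62⁴/64 = 0.3381 in⁴
Effective length L_e = K·L = 1 × 86.0 = 86.00 in
P_cr = π²EI / L_e² = π² × 2020×10³ × 0.3381 / 86.00² = 911.3 lb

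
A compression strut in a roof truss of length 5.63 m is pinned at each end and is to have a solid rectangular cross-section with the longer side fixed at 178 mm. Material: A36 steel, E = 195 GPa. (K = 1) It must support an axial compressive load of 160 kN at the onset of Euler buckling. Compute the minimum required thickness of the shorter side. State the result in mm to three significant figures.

L_e = K·L = 1 × 5.63 = 5.630 m
Required I = P_cr·L_e²/(π²E) = 1.600×10^5 × 5.630² / (π² × 1.95×10^11) = 2.635×10^-6 m⁴
I_req = 2.635×10^6 mm⁴
Rectangle, weak axis: I_min = h·b³/12 with h = 178 mm fixed  ⇒  b = (12I/h)^(1/3) = 56.2 mm

b ≈ 56.2 mm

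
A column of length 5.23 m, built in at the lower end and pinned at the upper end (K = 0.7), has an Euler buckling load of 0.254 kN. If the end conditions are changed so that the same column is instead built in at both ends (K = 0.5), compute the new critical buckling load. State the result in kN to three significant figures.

P_cr ∝ 1/K², so P_cr,new = P_cr,old × (K_old/K_new)² = 0.254 × (0.7/0.5)²
= 0.254 × 1.960 = 0.498 kN

P_cr ≈ 0.498 kN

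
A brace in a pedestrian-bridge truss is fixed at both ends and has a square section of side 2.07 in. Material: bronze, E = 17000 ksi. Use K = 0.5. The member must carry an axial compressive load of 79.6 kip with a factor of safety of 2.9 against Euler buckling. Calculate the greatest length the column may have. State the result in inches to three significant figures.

I = a⁴/12 = 2.07⁴/12 = 1.530 in⁴
Required critical load P_cr = n·P = 2.9 × 79.6 = 230.8 kip = 2.308×10^5 lb
From P_cr = π²EI/(K·L)²:  L = (1/K)·√(π²EI/P_cr) = (1/0.5)·√(π²×1.70×10^7×1.530/2.308×10^5)
L = 66.7 in

L_max ≈ 66.7 in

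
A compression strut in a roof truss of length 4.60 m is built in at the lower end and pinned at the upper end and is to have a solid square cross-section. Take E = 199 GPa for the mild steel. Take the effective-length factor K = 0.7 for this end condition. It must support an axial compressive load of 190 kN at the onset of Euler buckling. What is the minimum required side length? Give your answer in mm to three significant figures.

L_e = K·L = 0.7 × 4.60 = 3.220 m
Required I = P_cr·L_e²/(π²E) = 1.900×10^5 × 3.220² / (π² × 1.99×10^11) = 1.003×10^-6 m⁴
I_req = 1.003×10^6 mm⁴
Solid square: I = a⁴/12  ⇒  a = (12I)^(1/4) = (12×1.003×10^6)^(1/4) = 58.9 mm

a ≈ 58.9 mm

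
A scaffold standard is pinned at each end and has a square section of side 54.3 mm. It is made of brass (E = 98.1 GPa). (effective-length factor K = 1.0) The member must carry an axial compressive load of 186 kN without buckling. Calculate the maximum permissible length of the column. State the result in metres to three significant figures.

L_max ≈ 1.94 m

I = a⁴/12 = 54.3⁴/12 = 7.245×10^5 mm⁴
I = 7.245×10^-7 m⁴
At the buckling limit P_cr = P = 1.860×10^5 N
From P_cr = π²EI/(K·L)²:  L = (1/K)·√(π²EI/P_cr) = (1/1)·√(π²×9.81×10^10×7.245×10^-7/1.860×10^5)
L = 1.94 m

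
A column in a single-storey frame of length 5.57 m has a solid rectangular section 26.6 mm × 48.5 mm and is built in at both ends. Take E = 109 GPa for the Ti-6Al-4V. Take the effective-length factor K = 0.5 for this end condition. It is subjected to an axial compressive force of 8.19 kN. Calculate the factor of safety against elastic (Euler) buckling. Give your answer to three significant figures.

n ≈ 1.29

Buckling occurs about the weak axis: I_min = h·b³/12 with b = 26.6 mm (the shorter side).
I_min = 48.5×26.6³/12 = 7.607×10^4 mm⁴
I = 7.607×10^4 mm⁴ = 7.607×10^-8 m⁴
Effective length L_e = K·L = 0.5 × 5.57 = 2.785 m
P_cr = π²EI / L_e² = π² × 109×10⁹ × 7.607×10^-8 / 2.785² = 1.055×10^4 N
Factor of safety n = P_cr / P = 10.551 / 8.19 = 1.29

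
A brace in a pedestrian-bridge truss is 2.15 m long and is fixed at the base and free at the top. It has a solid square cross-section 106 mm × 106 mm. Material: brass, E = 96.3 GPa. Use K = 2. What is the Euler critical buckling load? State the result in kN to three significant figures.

I = a⁴/12 = 106⁴/12 = 1.052×10^7 mm⁴
I = 1.052×10^7 mm⁴ = 1.052×10^-5 m⁴
Effective length L_e = K·L = 2 × 2.15 = 4.300 m
P_cr = π²EI / L_e² = π² × 96.3×10⁹ × 1.052×10^-5 / 4.300² = 5.408×10^5 N

P_cr ≈ 541 kN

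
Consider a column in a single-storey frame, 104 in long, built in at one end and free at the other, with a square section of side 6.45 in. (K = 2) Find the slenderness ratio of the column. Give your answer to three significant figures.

λ ≈ 112

For a square r = a/√12 = 6.45/√12 = 1.862 in
L_e = K·L = 2 × 104 = 208.0 in
λ = L_e / r_min = 208.00 / 1.862 = 112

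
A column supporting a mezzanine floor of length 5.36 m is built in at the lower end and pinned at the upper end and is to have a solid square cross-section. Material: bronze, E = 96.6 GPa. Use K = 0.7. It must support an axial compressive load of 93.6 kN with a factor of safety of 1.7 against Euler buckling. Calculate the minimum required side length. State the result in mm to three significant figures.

a ≈ 72.9 mm

Required P_cr = n·P = 1.7 × 93.6 = 159.1 kN
L_e = K·L = 0.7 × 5.36 = 3.752 m
Required I = P_cr·L_e²/(π²E) = 1.591×10^5 × 3.752² / (π² × 9.66×10^10) = 2.349×10^-6 m⁴
I_req = 2.349×10^6 mm⁴
Solid square: I = a⁴/12  ⇒  a = (12I)^(1/4) = (12×2.349×10^6)^(1/4) = 72.9 mm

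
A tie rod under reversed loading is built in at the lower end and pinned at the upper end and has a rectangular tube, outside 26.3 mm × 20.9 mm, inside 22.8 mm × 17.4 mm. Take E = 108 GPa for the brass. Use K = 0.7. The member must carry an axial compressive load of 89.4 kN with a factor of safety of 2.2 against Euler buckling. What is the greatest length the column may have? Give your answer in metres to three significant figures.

L_max ≈ 0.333 m

Weak-axis I_min = (h_o·b_o³ − h_i·b_i³)/12 with b_o = 20.9, b_i = 17.40 mm (shorter outer/inner sides).
I_min = (26.3×20.9³ − 22.80×17.40³)/12 = 9.999×10^3 mm⁴
I = 9.999×10^-9 m⁴
Required critical load P_cr = n·P = 2.2 × 89.4 = 196.7 kN = 1.967×10^5 N
From P_cr = π²EI/(K·L)²:  L = (1/K)·√(π²EI/P_cr) = (1/0.7)·√(π²×1.08×10^11×9.999×10^-9/1.967×10^5)
L = 0.333 m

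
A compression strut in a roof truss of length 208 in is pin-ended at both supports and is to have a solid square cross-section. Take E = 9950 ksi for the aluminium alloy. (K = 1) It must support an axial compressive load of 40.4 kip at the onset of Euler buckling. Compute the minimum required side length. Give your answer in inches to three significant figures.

a ≈ 3.82 in

L_e = K·L = 1 × 208 = 208.0 in
Required I = P_cr·L_e²/(π²E) = 4.040×10^4 × 208.0² / (π² × 9.95×10^6) = 17.80 in⁴
Solid square: I = a⁴/12  ⇒  a = (12I)^(1/4) = (12×17.80)^(1/4) = 3.82 in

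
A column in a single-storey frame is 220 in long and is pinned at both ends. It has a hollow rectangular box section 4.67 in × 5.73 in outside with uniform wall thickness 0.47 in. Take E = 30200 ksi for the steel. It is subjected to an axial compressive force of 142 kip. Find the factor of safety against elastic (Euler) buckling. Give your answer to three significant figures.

n ≈ 1.21

Inner dimensions: h_i = 5.73 − 2×0.47 = 4.790 in, b_i = 4.67 − 2×0.47 = 3.730 in
Weak-axis I_min = (h_o·b_o³ − h_i·b_i³)/12 with b_o = 4.67, b_i = 3.730 in (shorter outer/inner sides).
I_min = (5.73×4.67³ − 4.790×3.730³)/12 = 27.92 in⁴
Effective length L_e = K·L = 1 × 220 = 220.0 in
P_cr = π²EI / L_e² = π² × 30200×10³ × 27.92 / 220.0² = 1.719×10^5 lb
Factor of safety n = P_cr / P = 171.92 / 142 = 1.21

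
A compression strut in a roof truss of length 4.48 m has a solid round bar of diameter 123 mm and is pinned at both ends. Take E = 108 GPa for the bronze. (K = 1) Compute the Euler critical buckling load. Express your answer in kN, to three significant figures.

P_cr ≈ 597 kN

I = πd⁴/64 = π×123⁴/64 = 1.124×10^7 mm⁴
I = 1.124×10^7 mm⁴ = 1.124×10^-5 m⁴
Effective length L_e = K·L = 1 × 4.48 = 4.480 m
P_cr = π²EI / L_e² = π² × 108×10⁹ × 1.124×10^-5 / 4.480² = 5.967×10^5 N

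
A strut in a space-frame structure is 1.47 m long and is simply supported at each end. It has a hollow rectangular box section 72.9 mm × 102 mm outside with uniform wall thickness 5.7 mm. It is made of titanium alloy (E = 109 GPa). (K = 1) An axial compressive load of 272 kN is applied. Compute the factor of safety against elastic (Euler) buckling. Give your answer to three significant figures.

Inner dimensions: h_i = 102 − 2×5.7 = 90.60 mm, b_i = 72.9 − 2×5.7 = 61.50 mm
Weak-axis I_min = (h_o·b_o³ − h_i·b_i³)/12 with b_o = 72.9, b_i = 61.50 mm (shorter outer/inner sides).
I_min = (102×72.9³ − 90.60×61.50³)/12 = 1.537×10^6 mm⁴
I = 1.537×10^6 mm⁴ = 1.537×10^-6 m⁴
Effective length L_e = K·L = 1 × 1.47 = 1.470 m
P_cr = π²EI / L_e² = π² × 109×10⁹ × 1.537×10^-6 / 1.470² = 7.651×10^5 N
Factor of safety n = P_cr / P = 765.12 / 272 = 2.81

n ≈ 2.81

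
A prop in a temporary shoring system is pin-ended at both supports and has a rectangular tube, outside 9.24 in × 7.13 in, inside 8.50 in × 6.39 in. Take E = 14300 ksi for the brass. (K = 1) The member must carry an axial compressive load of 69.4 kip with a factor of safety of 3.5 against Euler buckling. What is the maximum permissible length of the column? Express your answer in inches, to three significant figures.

L_max ≈ 234 in

Weak-axis I_min = (h_o·b_o³ − h_i·b_i³)/12 with b_o = 7.13, b_i = 6.390 in (shorter outer/inner sides).
I_min = (9.24×7.13³ − 8.500×6.390³)/12 = 94.28 in⁴
Required critical load P_cr = n·P = 3.5 × 69.4 = 242.9 kip = 2.429×10^5 lb
From P_cr = π²EI/(K·L)²:  L = (1/K)·√(π²EI/P_cr) = (1/1)·√(π²×1.43×10^7×94.28/2.429×10^5)
L = 234 in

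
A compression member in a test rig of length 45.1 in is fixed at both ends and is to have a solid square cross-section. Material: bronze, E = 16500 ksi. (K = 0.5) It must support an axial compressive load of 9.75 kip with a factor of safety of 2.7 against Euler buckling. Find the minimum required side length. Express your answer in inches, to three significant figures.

a ≈ 0.997 in

Required P_cr = n·P = 2.7 × 9.75 = 26.33 kip
L_e = K·L = 0.5 × 45.1 = 22.55 in
Required I = P_cr·L_e²/(π²E) = 2.632×10^4 × 22.55² / (π² × 1.65×10^7) = 8.220×10^-2 in⁴
Solid square: I = a⁴/12  ⇒  a = (12I)^(1/4) = (12×8.220×10^-2)^(1/4) = 0.997 in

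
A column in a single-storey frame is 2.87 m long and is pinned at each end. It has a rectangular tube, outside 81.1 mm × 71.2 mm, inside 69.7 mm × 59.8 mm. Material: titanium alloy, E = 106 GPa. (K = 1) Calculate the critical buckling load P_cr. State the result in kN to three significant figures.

Weak-axis I_min = (h_o·b_o³ − h_i·b_i³)/12 with b_o = 71.2, b_i = 59.80 mm (shorter outer/inner sides).
I_min = (81.1×71.2³ − 69.70×59.80³)/12 = 1.197×10^6 mm⁴
I = 1.197×10^6 mm⁴ = 1.197×10^-6 m⁴
Effective length L_e = K·L = 1 × 2.87 = 2.870 m
P_cr = π²EI / L_e² = π² × 106×10⁹ × 1.197×10^-6 / 2.870² = 1.521×10^5 N

P_cr ≈ 152 kN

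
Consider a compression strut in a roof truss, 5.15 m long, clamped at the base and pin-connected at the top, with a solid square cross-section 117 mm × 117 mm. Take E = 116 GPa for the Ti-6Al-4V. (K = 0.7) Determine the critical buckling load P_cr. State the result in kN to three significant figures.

I = a⁴/12 = 117⁴/12 = 1.562×10^7 mm⁴
I = 1.562×10^7 mm⁴ = 1.562×10^-5 m⁴
Effective length L_e = K·L = 0.7 × 5.15 = 3.605 m
P_cr = π²EI / L_e² = π² × 116×10⁹ × 1.562×10^-5 / 3.605² = 1.376×10^6 N

P_cr ≈ 1380 kN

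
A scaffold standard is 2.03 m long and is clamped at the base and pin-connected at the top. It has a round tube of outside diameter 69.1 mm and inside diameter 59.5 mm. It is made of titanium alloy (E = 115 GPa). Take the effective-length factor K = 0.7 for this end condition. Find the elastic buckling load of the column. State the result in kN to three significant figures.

P_cr ≈ 283 kN

d_o = 69.1 mm, d_i = 59.5 mm
I = π(d_o⁴ − d_i⁴)/64 = π(69.1⁴ − 59.50⁴)/64 = 5.039×10^5 mm⁴
I = 5.039×10^5 mm⁴ = 5.039×10^-7 m⁴
Effective length L_e = K·L = 0.7 × 2.03 = 1.421 m
P_cr = π²EI / L_e² = π² × 115×10⁹ × 5.039×10^-7 / 1.421² = 2.832×10^5 N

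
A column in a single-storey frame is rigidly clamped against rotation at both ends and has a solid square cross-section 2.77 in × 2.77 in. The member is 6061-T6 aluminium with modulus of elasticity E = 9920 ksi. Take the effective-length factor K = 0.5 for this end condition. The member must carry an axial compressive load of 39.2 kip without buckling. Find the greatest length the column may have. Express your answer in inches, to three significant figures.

I = a⁴/12 = 2.77⁴/12 = 4.906 in⁴
At the buckling limit P_cr = P = 3.920×10^4 lb
From P_cr = π²EI/(K·L)²:  L = (1/K)·√(π²EI/P_cr) = (1/0.5)·√(π²×9.92×10^6×4.906/3.920×10^4)
L = 221 in

L_max ≈ 221 in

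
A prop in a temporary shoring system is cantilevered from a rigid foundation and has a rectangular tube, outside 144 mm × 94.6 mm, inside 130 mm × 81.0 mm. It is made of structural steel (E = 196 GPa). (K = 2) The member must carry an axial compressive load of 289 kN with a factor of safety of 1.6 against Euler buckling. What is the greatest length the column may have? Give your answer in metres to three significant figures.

Weak-axis I_min = (h_o·b_o³ − h_i·b_i³)/12 with b_o = 94.6, b_i = 81.00 mm (shorter outer/inner sides).
I_min = (144×94.6³ − 130.0×81.00³)/12 = 4.402×10^6 mm⁴
I = 4.402×10^-6 m⁴
Required critical load P_cr = n·P = 1.6 × 289 = 462.4 kN = 4.624×10^5 N
From P_cr = π²EI/(K·L)²:  L = (1/K)·√(π²EI/P_cr) = (1/2)·√(π²×1.96×10^11×4.402×10^-6/4.624×10^5)
L = 2.15 m

L_max ≈ 2.15 m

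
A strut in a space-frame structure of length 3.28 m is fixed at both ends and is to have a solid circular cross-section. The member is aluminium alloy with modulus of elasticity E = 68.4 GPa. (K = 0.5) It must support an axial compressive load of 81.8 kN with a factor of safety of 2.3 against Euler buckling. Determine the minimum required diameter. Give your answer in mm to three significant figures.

Required P_cr = n·P = 2.3 × 81.8 = 188.1 kN
L_e = K·L = 0.5 × 3.28 = 1.640 m
Required I = P_cr·L_e²/(π²E) = 1.881×10^5 × 1.640² / (π² × 6.84×10^10) = 7.496×10^-7 m⁴
I_req = 7.496×10^5 mm⁴
Solid circle: I = πd⁴/64  ⇒  d = (64I/π)^(1/4) = (64×7.496×10^5/π)^(1/4) = 62.5 mm

d ≈ 62.5 mm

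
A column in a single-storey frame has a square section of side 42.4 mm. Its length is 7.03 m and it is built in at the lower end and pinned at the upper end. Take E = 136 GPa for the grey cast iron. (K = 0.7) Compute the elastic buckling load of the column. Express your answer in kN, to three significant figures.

P_cr ≈ 14.9 kN

I = a⁴/12 = 42.4⁴/12 = 2.693×10^5 mm⁴
I = 2.693×10^5 mm⁴ = 2.693×10^-7 m⁴
Effective length L_e = K·L = 0.7 × 7.03 = 4.921 m
P_cr = π²EI / L_e² = π² × 136×10⁹ × 2.693×10^-7 / 4.921² = 1.493×10^4 N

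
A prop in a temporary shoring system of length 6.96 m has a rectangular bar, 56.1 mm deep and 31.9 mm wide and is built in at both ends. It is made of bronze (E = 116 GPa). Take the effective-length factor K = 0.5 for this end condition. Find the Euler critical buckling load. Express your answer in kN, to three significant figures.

Buckling occurs about the weak axis: I_min = h·b³/12 with b = 31.9 mm (the shorter side).
I_min = 56.1×31.9³/12 = 1.518×10^5 mm⁴
I = 1.518×10^5 mm⁴ = 1.518×10^-7 m⁴
Effective length L_e = K·L = 0.5 × 6.96 = 3.480 m
P_cr = π²EI / L_e² = π² × 116×10⁹ × 1.518×10^-7 / 3.480² = 1.435×10^4 N

P_cr ≈ 14.3 kN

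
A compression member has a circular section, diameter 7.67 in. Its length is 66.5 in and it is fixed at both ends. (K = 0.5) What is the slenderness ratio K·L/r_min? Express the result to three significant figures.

I = πd⁴/64 = π×7.67⁴/64 = 169.9 in⁴
A = 46.20 in²;  r_min = √(I/A) = √(169.9/46.20) = 1.918 in
L_e = K·L = 0.5 × 66.5 = 33.25 in
λ = L_e / r_min = 33.250 / 1.918 = 17.3

λ ≈ 17.3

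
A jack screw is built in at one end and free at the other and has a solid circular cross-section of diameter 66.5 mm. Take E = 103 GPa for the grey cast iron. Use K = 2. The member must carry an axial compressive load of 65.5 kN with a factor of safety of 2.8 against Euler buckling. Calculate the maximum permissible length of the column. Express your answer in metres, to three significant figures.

I = πd⁴/64 = π×66.5⁴/64 = 9.600×10^5 mm⁴
I = 9.600×10^-7 m⁴
Required critical load P_cr = n·P = 2.8 × 65.5 = 183.4 kN = 1.834×10^5 N
From P_cr = π²EI/(K·L)²:  L = (1/K)·√(π²EI/P_cr) = (1/2)·√(π²×1.03×10^11×9.600×10^-7/1.834×10^5)
L = 1.15 m

L_max ≈ 1.15 m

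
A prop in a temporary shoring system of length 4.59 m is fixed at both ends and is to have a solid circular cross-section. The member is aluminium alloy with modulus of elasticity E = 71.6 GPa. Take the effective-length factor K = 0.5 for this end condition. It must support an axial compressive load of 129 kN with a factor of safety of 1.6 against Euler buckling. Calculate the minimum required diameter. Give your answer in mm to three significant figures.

d ≈ 74.8 mm

Required P_cr = n·P = 1.6 × 129 = 206.4 kN
L_e = K·L = 0.5 × 4.59 = 2.295 m
Required I = P_cr·L_e²/(π²E) = 2.064×10^5 × 2.295² / (π² × 7.16×10^10) = 1.538×10^-6 m⁴
I_req = 1.538×10^6 mm⁴
Solid circle: I = πd⁴/64  ⇒  d = (64I/π)^(1/4) = (64×1.538×10^6/π)^(1/4) = 74.8 mm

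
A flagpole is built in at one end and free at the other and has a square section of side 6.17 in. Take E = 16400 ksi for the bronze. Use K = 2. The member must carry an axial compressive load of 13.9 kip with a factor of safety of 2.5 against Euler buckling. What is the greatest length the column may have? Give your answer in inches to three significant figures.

I = a⁴/12 = 6.17⁴/12 = 120.8 in⁴
Required critical load P_cr = n·P = 2.5 × 13.9 = 34.75 kip = 3.475×10^4 lb
From P_cr = π²EI/(K·L)²:  L = (1/K)·√(π²EI/P_cr) = (1/2)·√(π²×1.64×10^7×120.8/3.475×10^4)
L = 375 in

L_max ≈ 375 in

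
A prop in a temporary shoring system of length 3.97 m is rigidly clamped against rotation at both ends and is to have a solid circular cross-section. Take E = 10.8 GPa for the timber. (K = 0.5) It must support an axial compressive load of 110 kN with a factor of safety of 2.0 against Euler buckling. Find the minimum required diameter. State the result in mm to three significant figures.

d ≈ 113 mm

Required P_cr = n·P = 2.0 × 110 = 220.0 kN
L_e = K·L = 0.5 × 3.97 = 1.985 m
Required I = P_cr·L_e²/(π²E) = 2.200×10^5 × 1.985² / (π² × 1.08×10^10) = 8.132×10^-6 m⁴
I_req = 8.132×10^6 mm⁴
Solid circle: I = πd⁴/64  ⇒  d = (64I/π)^(1/4) = (64×8.132×10^6/π)^(1/4) = 113 mm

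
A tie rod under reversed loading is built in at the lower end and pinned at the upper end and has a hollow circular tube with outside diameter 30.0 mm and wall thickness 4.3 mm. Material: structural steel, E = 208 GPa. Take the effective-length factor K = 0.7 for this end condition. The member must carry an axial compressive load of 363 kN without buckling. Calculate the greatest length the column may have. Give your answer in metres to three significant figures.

Inner diameter d_i = 30.0 − 2×4.3 = 21.40 mm
I = π(d_o⁴ − d_i⁴)/64 = π(30.0⁴ − 21.40⁴)/64 = 2.947×10^4 mm⁴
I = 2.947×10^-8 m⁴
At the buckling limit P_cr = P = 3.630×10^5 N
From P_cr = π²EI/(K·L)²:  L = (1/K)·√(π²EI/P_cr) = (1/0.7)·√(π²×2.08×10^11×2.947×10^-8/3.630×10^5)
L = 0.583 m

L_max ≈ 0.583 m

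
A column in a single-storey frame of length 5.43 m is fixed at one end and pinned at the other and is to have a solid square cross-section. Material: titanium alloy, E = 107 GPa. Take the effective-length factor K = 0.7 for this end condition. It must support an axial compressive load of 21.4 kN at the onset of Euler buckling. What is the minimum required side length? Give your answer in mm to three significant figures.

a ≈ 43.3 mm

L_e = K·L = 0.7 × 5.43 = 3.801 m
Required I = P_cr·L_e²/(π²E) = 2.140×10^4 × 3.801² / (π² × 1.07×10^11) = 2.928×10^-7 m⁴
I_req = 2.928×10^5 mm⁴
Solid square: I = a⁴/12  ⇒  a = (12I)^(1/4) = (12×2.928×10^5)^(1/4) = 43.3 mm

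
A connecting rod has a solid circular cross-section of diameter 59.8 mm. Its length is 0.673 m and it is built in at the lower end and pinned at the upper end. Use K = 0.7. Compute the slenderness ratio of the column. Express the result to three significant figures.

λ ≈ 31.5

For a solid circle r = d/4 = 59.8/4 = 14.95 mm
L_e = K·L = 0.7 × 0.673 m = 0.4711 m = 471.10 mm
λ = L_e / r_min = 471.10 / 14.95 = 31.5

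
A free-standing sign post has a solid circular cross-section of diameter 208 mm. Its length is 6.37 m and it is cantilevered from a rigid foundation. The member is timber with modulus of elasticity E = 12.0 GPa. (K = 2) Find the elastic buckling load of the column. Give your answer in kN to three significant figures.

P_cr ≈ 67.0 kN

I = πd⁴/64 = π×208⁴/64 = 9.188×10^7 mm⁴
I = 9.188×10^7 mm⁴ = 9.188×10^-5 m⁴
Effective length L_e = K·L = 2 × 6.37 = 12.74 m
P_cr = π²EI / L_e² = π² × 12.0×10⁹ × 9.188×10^-5 / 12.74² = 6.704×10^4 N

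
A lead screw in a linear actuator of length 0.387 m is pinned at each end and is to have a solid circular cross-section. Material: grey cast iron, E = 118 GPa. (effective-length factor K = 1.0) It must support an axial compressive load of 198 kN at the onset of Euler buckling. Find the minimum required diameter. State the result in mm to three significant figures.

L_e = K·L = 1 × 0.387 = 0.3870 m
Required I = P_cr·L_e²/(π²E) = 1.980×10^5 × 0.3870² / (π² × 1.18×10^11) = 2.546×10^-8 m⁴
I_req = 2.546×10^4 mm⁴
Solid circle: I = πd⁴/64  ⇒  d = (64I/π)^(1/4) = (64×2.546×10^4/π)^(1/4) = 26.8 mm

d ≈ 26.8 mm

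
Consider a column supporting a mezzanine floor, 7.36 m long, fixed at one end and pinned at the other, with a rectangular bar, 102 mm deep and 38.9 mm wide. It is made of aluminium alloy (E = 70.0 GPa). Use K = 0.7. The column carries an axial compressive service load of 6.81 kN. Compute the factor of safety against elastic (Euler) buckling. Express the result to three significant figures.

n ≈ 1.91

Buckling occurs about the weak axis: I_min = h·b³/12 with b = 38.9 mm (the shorter side).
I_min = 102×38.9³/12 = 5.003×10^5 mm⁴
I = 5.003×10^5 mm⁴ = 5.003×10^-7 m⁴
Effective length L_e = K·L = 0.7 × 7.36 = 5.152 m
P_cr = π²EI / L_e² = π² × 70.0×10⁹ × 5.003×10^-7 / 5.152² = 1.302×10^4 N
Factor of safety n = P_cr / P = 13.023 / 6.81 = 1.91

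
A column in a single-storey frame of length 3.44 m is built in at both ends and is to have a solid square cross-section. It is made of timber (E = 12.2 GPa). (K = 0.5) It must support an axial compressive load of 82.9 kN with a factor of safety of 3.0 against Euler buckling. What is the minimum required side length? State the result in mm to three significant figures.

a ≈ 92.5 mm

Required P_cr = n·P = 3.0 × 82.9 = 248.7 kN
L_e = K·L = 0.5 × 3.44 = 1.720 m
Required I = P_cr·L_e²/(π²E) = 2.487×10^5 × 1.720² / (π² × 1.22×10^10) = 6.110×10^-6 m⁴
I_req = 6.110×10^6 mm⁴
Solid square: I = a⁴/12  ⇒  a = (12I)^(1/4) = (12×6.110×10^6)^(1/4) = 92.5 mm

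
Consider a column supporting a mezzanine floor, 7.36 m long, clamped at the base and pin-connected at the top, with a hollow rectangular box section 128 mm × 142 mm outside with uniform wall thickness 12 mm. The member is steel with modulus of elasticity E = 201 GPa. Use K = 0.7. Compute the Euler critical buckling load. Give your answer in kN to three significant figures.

P_cr ≈ 1030 kN

Inner dimensions: h_i = 142 − 2×12 = 118.0 mm, b_i = 128 − 2×12 = 104.0 mm
Weak-axis I_min = (h_o·b_o³ − h_i·b_i³)/12 with b_o = 128, b_i = 104.0 mm (shorter outer/inner sides).
I_min = (142×128³ − 118.0×104.0³)/12 = 1.376×10^7 mm⁴
I = 1.376×10^7 mm⁴ = 1.376×10^-5 m⁴
Effective length L_e = K·L = 0.7 × 7.36 = 5.152 m
P_cr = π²EI / L_e² = π² × 201×10⁹ × 1.376×10^-5 / 5.152² = 1.028×10^6 N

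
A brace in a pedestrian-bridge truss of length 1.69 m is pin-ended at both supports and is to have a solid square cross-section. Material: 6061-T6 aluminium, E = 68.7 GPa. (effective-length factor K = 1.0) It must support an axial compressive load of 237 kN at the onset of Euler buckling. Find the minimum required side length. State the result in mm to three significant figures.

a ≈ 58.8 mm

L_e = K·L = 1 × 1.69 = 1.690 m
Required I = P_cr·L_e²/(π²E) = 2.370×10^5 × 1.690² / (π² × 6.87×10^10) = 9.983×10^-7 m⁴
I_req = 9.983×10^5 mm⁴
Solid square: I = a⁴/12  ⇒  a = (12I)^(1/4) = (12×9.983×10^5)^(1/4) = 58.8 mm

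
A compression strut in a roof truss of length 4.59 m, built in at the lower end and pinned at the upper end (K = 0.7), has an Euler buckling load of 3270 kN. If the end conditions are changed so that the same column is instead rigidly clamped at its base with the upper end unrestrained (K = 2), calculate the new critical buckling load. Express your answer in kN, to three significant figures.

P_cr ∝ 1/K², so P_cr,new = P_cr,old × (K_old/K_new)² = 3270 × (0.7/2)²
= 3270 × 0.1225 = 401 kN

P_cr ≈ 401 kN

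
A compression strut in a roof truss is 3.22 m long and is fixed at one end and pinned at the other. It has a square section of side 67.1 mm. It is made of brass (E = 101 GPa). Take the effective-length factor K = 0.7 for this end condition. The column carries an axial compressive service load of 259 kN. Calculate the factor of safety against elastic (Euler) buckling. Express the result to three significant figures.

I = a⁴/12 = 67.1⁴/12 = 1.689×10^6 mm⁴
I = 1.689×10^6 mm⁴ = 1.689×10^-6 m⁴
Effective length L_e = K·L = 0.7 × 3.22 = 2.254 m
P_cr = π²EI / L_e² = π² × 101×10⁹ × 1.689×10^-6 / 2.254² = 3.315×10^5 N
Factor of safety n = P_cr / P = 331.45 / 259 = 1.28

n ≈ 1.28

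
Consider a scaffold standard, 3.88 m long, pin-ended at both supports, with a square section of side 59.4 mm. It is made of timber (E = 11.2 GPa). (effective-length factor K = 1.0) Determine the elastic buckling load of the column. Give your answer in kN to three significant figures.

I = a⁴/12 = 59.4⁴/12 = 1.037×10^6 mm⁴
I = 1.037×10^6 mm⁴ = 1.037×10^-6 m⁴
Effective length L_e = K·L = 1 × 3.88 = 3.880 m
P_cr = π²EI / L_e² = π² × 11.2×10⁹ × 1.037×10^-6 / 3.880² = 7.618×10^3 N

P_cr ≈ 7.62 kN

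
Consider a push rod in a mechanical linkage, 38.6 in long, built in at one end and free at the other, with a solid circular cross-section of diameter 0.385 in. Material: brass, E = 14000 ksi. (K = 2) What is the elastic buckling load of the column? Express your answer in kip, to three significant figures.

I = πd⁴/64 = π×0.385⁴/64 = 1.078×10^-3 in⁴
Effective length L_e = K·L = 2 × 38.6 = 77.20 in
P_cr = π²EI / L_e² = π² × 14000×10³ × 1.078×10^-3 / 77.20² = 25.00 lb

P_cr ≈ 0.0250 kip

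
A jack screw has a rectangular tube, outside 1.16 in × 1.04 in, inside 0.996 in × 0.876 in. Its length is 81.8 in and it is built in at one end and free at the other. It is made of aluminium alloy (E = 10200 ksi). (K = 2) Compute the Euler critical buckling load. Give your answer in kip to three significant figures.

P_cr ≈ 0.199 kip

Weak-axis I_min = (h_o·b_o³ − h_i·b_i³)/12 with b_o = 1.04, b_i = 0.8760 in (shorter outer/inner sides).
I_min = (1.16×1.04³ − 0.9960×0.8760³)/12 = 5.294×10^-2 in⁴
Effective length L_e = K·L = 2 × 81.8 = 163.6 in
P_cr = π²EI / L_e² = π² × 10200×10³ × 5.294×10^-2 / 163.6² = 199.1 lb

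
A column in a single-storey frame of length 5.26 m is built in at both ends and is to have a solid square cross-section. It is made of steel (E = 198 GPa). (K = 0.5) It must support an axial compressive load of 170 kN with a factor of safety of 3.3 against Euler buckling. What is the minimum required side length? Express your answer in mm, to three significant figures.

Required P_cr = n·P = 3.3 × 170 = 561.0 kN
L_e = K·L = 0.5 × 5.26 = 2.630 m
Required I = P_cr·L_e²/(π²E) = 5.610×10^5 × 2.630² / (π² × 1.98×10^11) = 1.986×10^-6 m⁴
I_req = 1.986×10^6 mm⁴
Solid square: I = a⁴/12  ⇒  a = (12I)^(1/4) = (12×1.986×10^6)^(1/4) = 69.9 mm

a ≈ 69.9 mm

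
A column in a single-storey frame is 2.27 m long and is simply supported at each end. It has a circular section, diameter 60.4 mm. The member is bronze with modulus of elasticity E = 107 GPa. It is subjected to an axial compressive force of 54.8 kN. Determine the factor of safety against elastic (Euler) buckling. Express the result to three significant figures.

I = πd⁴/64 = π×60.4⁴/64 = 6.533×10^5 mm⁴
I = 6.533×10^5 mm⁴ = 6.533×10^-7 m⁴
Effective length L_e = K·L = 1 × 2.27 = 2.270 m
P_cr = π²EI / L_e² = π² × 107×10⁹ × 6.533×10^-7 / 2.270² = 1.339×10^5 N
Factor of safety n = P_cr / P = 133.89 / 54.8 = 2.44

n ≈ 2.44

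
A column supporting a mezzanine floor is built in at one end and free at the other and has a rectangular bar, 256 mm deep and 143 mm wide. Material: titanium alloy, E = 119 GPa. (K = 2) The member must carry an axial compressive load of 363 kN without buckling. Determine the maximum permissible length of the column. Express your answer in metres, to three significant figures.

L_max ≈ 7.10 m

Buckling occurs about the weak axis: I_min = h·b³/12 with b = 143 mm (the shorter side).
I_min = 256×143³/12 = 6.238×10^7 mm⁴
I = 6.238×10^-5 m⁴
At the buckling limit P_cr = P = 3.630×10^5 N
From P_cr = π²EI/(K·L)²:  L = (1/K)·√(π²EI/P_cr) = (1/2)·√(π²×1.19×10^11×6.238×10^-5/3.630×10^5)
L = 7.10 m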